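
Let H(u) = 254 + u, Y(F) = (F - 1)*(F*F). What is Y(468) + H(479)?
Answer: 102284941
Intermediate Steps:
Y(F) = F**2*(-1 + F) (Y(F) = (-1 + F)*F**2 = F**2*(-1 + F))
Y(468) + H(479) = 468**2*(-1 + 468) + (254 + 479) = 219024*467 + 733 = 102284208 + 733 = 102284941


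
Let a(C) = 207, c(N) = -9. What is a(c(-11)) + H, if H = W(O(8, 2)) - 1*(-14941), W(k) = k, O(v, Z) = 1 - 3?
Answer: 15146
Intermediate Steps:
O(v, Z) = -2
H = 14939 (H = -2 - 1*(-14941) = -2 + 14941 = 14939)
a(c(-11)) + H = 207 + 14939 = 15146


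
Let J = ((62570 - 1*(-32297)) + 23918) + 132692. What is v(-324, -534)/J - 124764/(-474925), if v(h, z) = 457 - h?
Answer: 31746192853/119432714225 ≈ 0.26581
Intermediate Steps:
J = 251477 (J = ((62570 + 32297) + 23918) + 132692 = (94867 + 23918) + 132692 = 118785 + 132692 = 251477)
v(-324, -534)/J - 124764/(-474925) = (457 - 1*(-324))/251477 - 124764/(-474925) = (457 + 324)*(1/251477) - 124764*(-1/474925) = 781*(1/251477) + 124764/474925 = 781/251477 + 124764/474925 = 31746192853/119432714225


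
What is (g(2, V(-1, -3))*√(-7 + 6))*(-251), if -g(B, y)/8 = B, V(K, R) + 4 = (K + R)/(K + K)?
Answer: 4016*I ≈ 4016.0*I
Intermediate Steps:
V(K, R) = -4 + (K + R)/(2*K) (V(K, R) = -4 + (K + R)/(K + K) = -4 + (K + R)/((2*K)) = -4 + (K + R)*(1/(2*K)) = -4 + (K + R)/(2*K))
g(B, y) = -8*B
(g(2, V(-1, -3))*√(-7 + 6))*(-251) = ((-8*2)*√(-7 + 6))*(-251) = -16*I*(-251) = 4016*I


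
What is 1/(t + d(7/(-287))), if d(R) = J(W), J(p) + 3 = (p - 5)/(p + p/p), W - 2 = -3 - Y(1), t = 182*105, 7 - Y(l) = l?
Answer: 1/19109 ≈ 5.2331e-5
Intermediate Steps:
Y(l) = 7 - l
t = 19110
W = -7 (W = 2 + (-3 - (7 - 1*1)) = 2 + (-3 - (7 - 1)) = 2 + (-3 - 1*6) = 2 + (-3 - 6) = 2 - 9 = -7)
J(p) = -3 + (-5 + p)/(1 + p) (J(p) = -3 + (p - 5)/(p + p/p) = -3 + (-5 + p)/(p + 1) = -3 + (-5 + p)/(1 + p))
d(R) = -1 (d(R) = 2*(-4 - 1*(-7))/(1 - 7) = 2*(-4 + 7)/(-6) = 2*(-⅙)*3 = -1)
1/(t + d(7/(-287))) = 1/(19110 - 1) = 1/19109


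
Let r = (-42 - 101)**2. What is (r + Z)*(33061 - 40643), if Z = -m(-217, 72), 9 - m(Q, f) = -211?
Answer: -153376278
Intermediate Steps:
m(Q, f) = 220 (m(Q, f) = 9 - 1*(-211) = 9 + 211 = 220)
r = 20449 (r = (-143)**2 = 20449)
Z = -220 (Z = -1*220 = -220)
(r + Z)*(33061 - 40643) = (20449 - 220)*(33061 - 40643) = 20229*(-7582) = -153376278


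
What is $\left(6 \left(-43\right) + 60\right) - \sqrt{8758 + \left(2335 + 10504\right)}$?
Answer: $-198 - \sqrt{21597} \approx -344.96$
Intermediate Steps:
$\left(6 \left(-43\right) + 60\right) - \sqrt{8758 + \left(2335 + 10504\right)} = \left(-258 + 60\right) - \sqrt{8758 + 12839} = -198 - \sqrt{21597}$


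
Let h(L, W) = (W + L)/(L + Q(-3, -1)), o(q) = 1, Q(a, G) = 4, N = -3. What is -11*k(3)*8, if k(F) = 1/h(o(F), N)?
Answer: 220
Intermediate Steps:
h(L, W) = (L + W)/(4 + L) (h(L, W) = (W + L)/(L + 4) = (L + W)/(4 + L))
k(F) = -5/2 (k(F) = 1/((1 - 3)/(4 + 1)) = 1/(-2/5) = 1/((⅕)*(-2)) = 1/(-⅖) = -5/2)
-11*k(3)*8 = -11*(-5/2)*8 = (55/2)*8 = 220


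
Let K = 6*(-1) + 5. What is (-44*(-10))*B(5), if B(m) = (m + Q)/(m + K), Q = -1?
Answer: 440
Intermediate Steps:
K = -1 (K = -6 + 5 = -1)
B(m) = 1 (B(m) = (m - 1)/(m - 1) = (-1 + m)/(-1 + m) = 1)
(-44*(-10))*B(5) = -44*(-10)*1 = 440*1 = 440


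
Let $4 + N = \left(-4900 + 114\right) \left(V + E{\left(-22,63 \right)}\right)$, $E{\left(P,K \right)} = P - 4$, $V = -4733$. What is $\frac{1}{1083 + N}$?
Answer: $\frac{1}{22777653} \approx 4.3903 \cdot 10^{-8}$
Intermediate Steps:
$E{\left(P,K \right)} = -4 + P$ ($E{\left(P,K \right)} = P - 4 = -4 + P$)
$N = 22776570$ ($N = -4 + \left(-4900 + 114\right) \left(-4733 - 26\right) = -4 - 4786 \left(-4733 - 26\right) = -4 - -22776574 = -4 + 22776574 = 22776570$)
$\frac{1}{1083 + N} = \frac{1}{1083 + 22776570} = \frac{1}{22777653}$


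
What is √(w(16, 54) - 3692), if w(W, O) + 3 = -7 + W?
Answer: I*√3686 ≈ 60.712*I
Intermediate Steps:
w(W, O) = -10 + W (w(W, O) = -3 + (-7 + W) = -10 + W)
√(w(16, 54) - 3692) = √((-10 + 16) - 3692) = √(6 - 3692) = √(-3686) = I*√3686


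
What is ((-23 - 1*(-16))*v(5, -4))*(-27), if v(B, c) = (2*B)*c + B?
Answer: -6615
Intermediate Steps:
v(B, c) = B + 2*B*c (v(B, c) = 2*B*c + B = B + 2*B*c)
((-23 - 1*(-16))*v(5, -4))*(-27) = ((-23 - 1*(-16))*(5*(1 + 2*(-4))))*(-27) = ((-23 + 16)*(5*(1 - 8)))*(-27) = -35*(-7)*(-27) = -7*(-35)*(-27) = 245*(-27) = -6615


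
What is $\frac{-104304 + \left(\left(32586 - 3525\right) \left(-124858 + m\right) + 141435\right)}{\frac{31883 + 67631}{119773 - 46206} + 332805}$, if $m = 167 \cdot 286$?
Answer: $- \frac{164823164919075}{24483564949} \approx -6732.0$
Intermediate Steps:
$m = 47762$
$\frac{-104304 + \left(\left(32586 - 3525\right) \left(-124858 + m\right) + 141435\right)}{\frac{31883 + 67631}{119773 - 46206} + 332805} = \frac{-104304 + \left(\left(32586 - 3525\right) \left(-124858 + 47762\right) + 141435\right)}{\frac{31883 + 67631}{119773 - 46206} + 332805} = \frac{-104304 + \left(29061 \left(-77096\right) + 141435\right)}{\frac{99514}{73567} + 332805} = \frac{-104304 + \left(-2240486856 + 141435\right)}{99514 \cdot \frac{1}{73567} + 332805} = \frac{-104304 - 2240345421}{\frac{99514}{73567} + 332805} = - \frac{2240449725}{\frac{24483564949}{73567}} = \left(-2240449725\right) \frac{73567}{24483564949} = - \frac{164823164919075}{24483564949}$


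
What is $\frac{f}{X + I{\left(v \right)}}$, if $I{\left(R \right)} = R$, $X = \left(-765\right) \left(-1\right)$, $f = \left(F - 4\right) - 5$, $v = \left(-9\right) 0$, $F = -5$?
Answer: $- \frac{14}{765} \approx -0.018301$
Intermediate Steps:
$v = 0$
$f = -14$ ($f = \left(-5 - 4\right) - 5 = -9 - 5 = -14$)
$X = 765$
$\frac{f}{X + I{\left(v \right)}} = \frac{1}{765 + 0} \left(-14\right) = \frac{1}{765} \left(-14\right) = - \frac{14}{765}$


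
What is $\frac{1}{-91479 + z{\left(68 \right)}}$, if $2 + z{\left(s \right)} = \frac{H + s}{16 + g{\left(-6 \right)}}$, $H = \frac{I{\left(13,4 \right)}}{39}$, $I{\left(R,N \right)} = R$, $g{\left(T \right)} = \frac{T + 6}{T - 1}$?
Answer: $- \frac{48}{4390883} \approx -1.0932 \cdot 10^{-5}$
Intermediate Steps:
$g{\left(T \right)} = \frac{6 + T}{-1 + T}$
$H = \frac{1}{3}$ ($H = \frac{13}{39} = 13 \cdot \frac{1}{39} = \frac{1}{3} \approx 0.33333$)
$z{\left(s \right)} = - \frac{95}{48} + \frac{s}{16}$ ($z{\left(s \right)} = -2 + \frac{\frac{1}{3} + s}{16 + \frac{6 - 6}{-1 - 6}} = -2 + \frac{\frac{1}{3} + s}{16 + \frac{1}{-7} \cdot 0} = -2 + \frac{\frac{1}{3} + s}{16 - 0} = -2 + \frac{\frac{1}{3} + s}{16 + 0} = -2 + \frac{\frac{1}{3} + s}{16} = -2 + \left(\frac{1}{3} + s\right) \frac{1}{16} = -2 + \left(\frac{1}{48} + \frac{s}{16}\right) = - \frac{95}{48} + \frac{s}{16}$)
$\frac{1}{-91479 + z{\left(68 \right)}} = \frac{1}{-91479 + \left(- \frac{95}{48} + \frac{1}{16} \cdot 68\right)} = \frac{1}{-91479 + \left(- \frac{95}{48} + \frac{17}{4}\right)} = \frac{1}{-91479 + \frac{109}{48}} = \frac{1}{- \frac{4390883}{48}} = - \frac{48}{4390883}$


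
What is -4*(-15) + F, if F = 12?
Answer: 72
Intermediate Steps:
-4*(-15) + F = -4*(-15) + 12 = 60 + 12 = 72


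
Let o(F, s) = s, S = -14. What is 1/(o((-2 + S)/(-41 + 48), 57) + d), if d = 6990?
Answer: 1/7047 ≈ 0.00014190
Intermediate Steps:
1/(o((-2 + S)/(-41 + 48), 57) + d) = 1/(57 + 6990) = 1/7047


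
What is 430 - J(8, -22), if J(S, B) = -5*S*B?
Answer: -450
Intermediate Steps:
J(S, B) = -5*B*S
430 - J(8, -22) = 430 - (-5*(-22)*8) = 430 - 880 = -450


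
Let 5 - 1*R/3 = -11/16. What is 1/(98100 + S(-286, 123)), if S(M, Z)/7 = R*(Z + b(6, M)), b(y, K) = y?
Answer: 16/1816119 ≈ 8.8100e-6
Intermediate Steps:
R = 273/16 (R = 15 - (-33)/16 = 15 - 3*(-11/16) = 15 + 33/16 = 273/16 ≈ 17.063)
S(M, Z) = 5733/8 + 1911*Z/16 (S(M, Z) = 7*(273*(Z + 6)/16) = 7*(273*(6 + Z)/16) = 7*(819/8 + 273*Z/16) = 5733/8 + 1911*Z/16)
1/(98100 + S(-286, 123)) = 1/(98100 + (5733/8 + (1911/16)*123)) = 1/(98100 + (5733/8 + 235053/16)) = 1/(98100 + 246519/16) = 1/(1816119/16) = 16/1816119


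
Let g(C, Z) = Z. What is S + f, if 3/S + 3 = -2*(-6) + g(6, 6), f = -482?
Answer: -2409/5 ≈ -481.80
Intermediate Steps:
S = 1/5 (S = 3/(-3 + (-2*(-6) + 6)) = 3/(-3 + (12 + 6)) = 3/(-3 + 18) = 3/15 = 3*(1/15) = 1/5 ≈ 0.20000)
S + f = 1/5 - 482 = -2409/5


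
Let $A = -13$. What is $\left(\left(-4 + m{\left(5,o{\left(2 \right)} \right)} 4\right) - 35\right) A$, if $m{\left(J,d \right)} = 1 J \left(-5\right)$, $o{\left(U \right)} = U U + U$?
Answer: $1807$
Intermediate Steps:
$o{\left(U \right)} = U + U^{2}$ ($o{\left(U \right)} = U^{2} + U = U + U^{2}$)
$m{\left(J,d \right)} = - 5 J$ ($m{\left(J,d \right)} = J \left(-5\right) = - 5 J$)
$\left(\left(-4 + m{\left(5,o{\left(2 \right)} \right)} 4\right) - 35\right) A = \left(\left(-4 + \left(-5\right) 5 \cdot 4\right) - 35\right) \left(-13\right) = \left(\left(-4 - 100\right) - 35\right) \left(-13\right) = \left(-104 - 35\right) \left(-13\right) = \left(-139\right) \left(-13\right) = 1807$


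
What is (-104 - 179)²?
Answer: 80089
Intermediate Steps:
(-104 - 179)² = (-283)² = 80089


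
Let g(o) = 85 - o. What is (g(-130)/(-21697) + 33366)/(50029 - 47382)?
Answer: 723941887/57431959 ≈ 12.605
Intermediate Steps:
(g(-130)/(-21697) + 33366)/(50029 - 47382) = ((85 - 1*(-130))/(-21697) + 33366)/(50029 - 47382) = ((85 + 130)*(-1/21697) + 33366)/2647 = (215*(-1/21697) + 33366)*(1/2647) = (-215/21697 + 33366)*(1/2647) = (723941887/21697)*(1/2647) = 723941887/57431959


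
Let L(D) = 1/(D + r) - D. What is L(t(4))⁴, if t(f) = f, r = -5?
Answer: 625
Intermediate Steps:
L(D) = 1/(-5 + D) - D (L(D) = 1/(D - 5) - D = 1/(-5 + D) - D)
L(t(4))⁴ = ((1 - 1*4² + 5*4)/(-5 + 4))⁴ = ((1 - 1*16 + 20)/(-1))⁴ = (-(1 - 16 + 20))⁴ = (-1*5)⁴ = (-5)⁴ = 625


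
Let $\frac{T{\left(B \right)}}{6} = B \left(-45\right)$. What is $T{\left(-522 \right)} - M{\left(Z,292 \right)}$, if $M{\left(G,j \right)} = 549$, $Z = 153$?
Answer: $140391$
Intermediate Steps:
$T{\left(B \right)} = - 270 B$ ($T{\left(B \right)} = 6 B \left(-45\right) = 6 \left(- 45 B\right) = - 270 B$)
$T{\left(-522 \right)} - M{\left(Z,292 \right)} = \left(-270\right) \left(-522\right) - 549 = 140940 - 549 = 140391$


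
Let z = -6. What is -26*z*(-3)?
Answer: -468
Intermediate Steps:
-26*z*(-3) = -26*(-6)*(-3) = 156*(-3) = -468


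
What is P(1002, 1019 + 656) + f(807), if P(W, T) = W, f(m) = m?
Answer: 1809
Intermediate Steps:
P(1002, 1019 + 656) + f(807) = 1002 + 807 = 1809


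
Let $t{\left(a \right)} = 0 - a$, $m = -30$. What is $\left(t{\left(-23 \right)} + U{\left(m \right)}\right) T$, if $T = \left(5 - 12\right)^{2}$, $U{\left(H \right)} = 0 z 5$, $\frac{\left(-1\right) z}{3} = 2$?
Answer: $1127$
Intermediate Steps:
$z = -6$ ($z = \left(-3\right) 2 = -6$)
$t{\left(a \right)} = - a$
$U{\left(H \right)} = 0$ ($U{\left(H \right)} = 0 \left(-6\right) 5 = 0 \cdot 5 = 0$)
$T = 49$ ($T = \left(-7\right)^{2} = 49$)
$\left(t{\left(-23 \right)} + U{\left(m \right)}\right) T = \left(\left(-1\right) \left(-23\right) + 0\right) 49 = \left(23 + 0\right) 49 = 23 \cdot 49 = 1127$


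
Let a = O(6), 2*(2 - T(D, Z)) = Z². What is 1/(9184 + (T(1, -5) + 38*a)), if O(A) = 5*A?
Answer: 2/20627 ≈ 9.6960e-5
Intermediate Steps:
T(D, Z) = 2 - Z²/2
a = 30 (a = 5*6 = 30)
1/(9184 + (T(1, -5) + 38*a)) = 1/(9184 + ((2 - ½*(-5)²) + 38*30)) = 1/(9184 + ((2 - ½*25) + 1140)) = 1/(9184 + ((2 - 25/2) + 1140)) = 1/(9184 + (-21/2 + 1140)) = 1/(9184 + 2259/2) = 1/(20627/2) = 2/20627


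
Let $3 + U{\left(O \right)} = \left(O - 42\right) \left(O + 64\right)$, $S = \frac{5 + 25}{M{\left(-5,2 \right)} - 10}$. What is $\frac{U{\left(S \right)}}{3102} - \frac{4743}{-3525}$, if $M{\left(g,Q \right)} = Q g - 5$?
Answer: $\frac{12149}{25850} \approx 0.46998$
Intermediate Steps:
$M{\left(g,Q \right)} = -5 + Q g$
$S = - \frac{6}{5}$ ($S = \frac{5 + 25}{\left(-5 + 2 \left(-5\right)\right) - 10} = \frac{30}{\left(-5 - 10\right) - 10} = \frac{30}{-15 - 10} = \frac{30}{-25} = 30 \left(- \frac{1}{25}\right) = - \frac{6}{5} \approx -1.2$)
$U{\left(O \right)} = -3 + \left(-42 + O\right) \left(64 + O\right)$ ($U{\left(O \right)} = -3 + \left(O - 42\right) \left(O + 64\right) = -3 + \left(-42 + O\right) \left(64 + O\right)$)
$\frac{U{\left(S \right)}}{3102} - \frac{4743}{-3525} = \frac{-2691 + \left(- \frac{6}{5}\right)^{2} + 22 \left(- \frac{6}{5}\right)}{3102} - \frac{4743}{-3525} = \left(-2691 + \frac{36}{25} - \frac{132}{5}\right) \frac{1}{3102} - - \frac{1581}{1175} = \left(- \frac{67899}{25}\right) \frac{1}{3102} + \frac{1581}{1175} = - \frac{22633}{25850} + \frac{1581}{1175} = \frac{12149}{25850}$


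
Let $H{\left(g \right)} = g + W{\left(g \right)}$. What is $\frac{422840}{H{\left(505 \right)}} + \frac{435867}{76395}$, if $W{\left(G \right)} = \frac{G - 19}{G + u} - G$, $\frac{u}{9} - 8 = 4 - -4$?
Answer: $\frac{3494128189927}{6187995} \approx 5.6466 \cdot 10^{5}$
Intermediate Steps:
$u = 144$ ($u = 72 + 9 \left(4 - -4\right) = 72 + 9 \left(4 + 4\right) = 72 + 9 \cdot 8 = 72 + 72 = 144$)
$W{\left(G \right)} = - G + \frac{-19 + G}{144 + G}$ ($W{\left(G \right)} = \frac{G - 19}{G + 144} - G = \frac{-19 + G}{144 + G} - G = - G + \frac{-19 + G}{144 + G}$)
$H{\left(g \right)} = g + \frac{-19 - g^{2} - 143 g}{144 + g}$
$\frac{422840}{H{\left(505 \right)}} + \frac{435867}{76395} = \frac{422840}{\frac{1}{144 + 505} \left(-19 + 505\right)} + \frac{435867}{76395} = \frac{422840}{\frac{1}{649} \cdot 486} + 435867 \cdot \frac{1}{76395} = \frac{422840}{\frac{1}{649} \cdot 486} + \frac{145289}{25465} = \frac{422840}{\frac{486}{649}} + \frac{145289}{25465} = 422840 \cdot \frac{649}{486} + \frac{145289}{25465} = \frac{137211580}{243} + \frac{145289}{25465} = \frac{3494128189927}{6187995}$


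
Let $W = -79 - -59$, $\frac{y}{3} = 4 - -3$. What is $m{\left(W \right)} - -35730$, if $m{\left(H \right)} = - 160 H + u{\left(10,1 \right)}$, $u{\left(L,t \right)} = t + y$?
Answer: $38952$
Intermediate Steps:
$y = 21$ ($y = 3 \left(4 - -3\right) = 3 \left(4 + 3\right) = 3 \cdot 7 = 21$)
$u{\left(L,t \right)} = 21 + t$ ($u{\left(L,t \right)} = t + 21 = 21 + t$)
$W = -20$ ($W = -79 + 59 = -20$)
$m{\left(H \right)} = 22 - 160 H$ ($m{\left(H \right)} = - 160 H + \left(21 + 1\right) = - 160 H + 22 = 22 - 160 H$)
$m{\left(W \right)} - -35730 = \left(22 - -3200\right) - -35730 = \left(22 + 3200\right) + 35730 = 3222 + 35730 = 38952$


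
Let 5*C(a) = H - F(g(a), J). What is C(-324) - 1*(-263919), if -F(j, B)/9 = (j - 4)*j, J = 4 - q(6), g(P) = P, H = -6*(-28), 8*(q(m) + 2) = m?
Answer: 2276211/5 ≈ 4.5524e+5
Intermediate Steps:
q(m) = -2 + m/8
H = 168
J = 21/4 (J = 4 - (-2 + (⅛)*6) = 4 - (-2 + ¾) = 4 - 1*(-5/4) = 4 + 5/4 = 21/4 ≈ 5.2500)
F(j, B) = -9*j*(-4 + j) (F(j, B) = -9*(j - 4)*j = -9*(-4 + j)*j = -9*j*(-4 + j))
C(a) = 168/5 - 9*a*(4 - a)/5 (C(a) = (168 - 9*a*(4 - a))/5 = 168/5 - 9*a*(4 - a)/5)
C(-324) - 1*(-263919) = (168/5 + (9/5)*(-324)*(-4 - 324)) - 1*(-263919) = (168/5 + (9/5)*(-324)*(-328)) + 263919 = (168/5 + 956448/5) + 263919 = 956616/5 + 263919 = 2276211/5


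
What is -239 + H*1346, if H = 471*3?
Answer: 1901659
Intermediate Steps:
H = 1413
-239 + H*1346 = -239 + 1413*1346 = -239 + 1901898 = 1901659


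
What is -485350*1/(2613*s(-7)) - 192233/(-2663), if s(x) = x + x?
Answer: 4162377328/48708933 ≈ 85.454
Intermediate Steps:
s(x) = 2*x
-485350*1/(2613*s(-7)) - 192233/(-2663) = -485350/(((2*(-7))*(-67))*(-39)) - 192233/(-2663) = -485350/(-14*(-67)*(-39)) - 192233*(-1/2663) = -485350/(938*(-39)) + 192233/2663 = -485350/(-36582) + 192233/2663 = -485350*(-1/36582) + 192233/2663 = 242675/18291 + 192233/2663 = 4162377328/48708933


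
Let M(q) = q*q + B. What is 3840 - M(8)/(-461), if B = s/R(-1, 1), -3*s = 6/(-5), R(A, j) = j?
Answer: 8851522/2305 ≈ 3840.1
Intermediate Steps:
s = ⅖ (s = -2/(-5) = -2*(-1)/5 = -⅓*(-6/5) = ⅖ ≈ 0.40000)
B = ⅖ (B = (⅖)/1 = (⅖)*1 = ⅖ ≈ 0.40000)
M(q) = ⅖ + q² (M(q) = q*q + ⅖ = q² + ⅖ = ⅖ + q²)
3840 - M(8)/(-461) = 3840 - (⅖ + 8²)/(-461) = 3840 - (⅖ + 64)*(-1)/461 = 3840 - 322*(-1)/(5*461) = 3840 - 1*(-322/2305) = 3840 + 322/2305 = 8851522/2305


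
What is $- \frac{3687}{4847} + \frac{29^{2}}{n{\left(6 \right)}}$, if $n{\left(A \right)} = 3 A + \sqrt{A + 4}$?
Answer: $\frac{36108084}{760979} - \frac{841 \sqrt{10}}{314} \approx 38.98$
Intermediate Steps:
$n{\left(A \right)} = \sqrt{4 + A} + 3 A$ ($n{\left(A \right)} = 3 A + \sqrt{4 + A} = \sqrt{4 + A} + 3 A$)
$- \frac{3687}{4847} + \frac{29^{2}}{n{\left(6 \right)}} = - \frac{3687}{4847} + \frac{29^{2}}{\sqrt{4 + 6} + 3 \cdot 6} = \left(-3687\right) \frac{1}{4847} + \frac{841}{\sqrt{10} + 18} = - \frac{3687}{4847} + \frac{841}{18 + \sqrt{10}}$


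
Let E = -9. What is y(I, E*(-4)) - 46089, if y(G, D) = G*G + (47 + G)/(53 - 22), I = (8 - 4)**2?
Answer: -1420760/31 ≈ -45831.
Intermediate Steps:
I = 16 (I = 4**2 = 16)
y(G, D) = 47/31 + G**2 + G/31 (y(G, D) = G**2 + (47 + G)/31 = G**2 + (47 + G)*(1/31) = G**2 + (47/31 + G/31) = 47/31 + G**2 + G/31)
y(I, E*(-4)) - 46089 = (47/31 + 16**2 + (1/31)*16) - 46089 = (47/31 + 256 + 16/31) - 46089 = 7999/31 - 46089 = -1420760/31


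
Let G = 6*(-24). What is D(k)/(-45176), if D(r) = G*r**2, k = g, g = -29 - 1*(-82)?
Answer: 50562/5647 ≈ 8.9538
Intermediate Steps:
g = 53 (g = -29 + 82 = 53)
k = 53
G = -144
D(r) = -144*r**2
D(k)/(-45176) = -144*53**2/(-45176) = -144*2809*(-1/45176) = -404496*(-1/45176) = 50562/5647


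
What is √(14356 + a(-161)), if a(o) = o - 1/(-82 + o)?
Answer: √10348158/27 ≈ 119.14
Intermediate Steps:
√(14356 + a(-161)) = √(14356 + (-1 + (-161)² - 82*(-161))/(-82 - 161)) = √(14356 + (-1 + 25921 + 13202)/(-243)) = √(14356 - 1/243*39122) = √(14356 - 39122/243) = √(3449386/243) = √10348158/27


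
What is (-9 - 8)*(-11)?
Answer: 187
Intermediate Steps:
(-9 - 8)*(-11) = -17*(-11) = 187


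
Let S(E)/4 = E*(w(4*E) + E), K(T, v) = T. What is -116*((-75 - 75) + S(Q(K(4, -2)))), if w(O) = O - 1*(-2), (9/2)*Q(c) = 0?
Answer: 17400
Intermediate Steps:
Q(c) = 0 (Q(c) = (2/9)*0 = 0)
w(O) = 2 + O (w(O) = O + 2 = 2 + O)
S(E) = 4*E*(2 + 5*E) (S(E) = 4*(E*((2 + 4*E) + E)) = 4*(E*(2 + 5*E)) = 4*E*(2 + 5*E))
-116*((-75 - 75) + S(Q(K(4, -2)))) = -116*((-75 - 75) + 4*0*(2 + 5*0)) = -116*(-150 + 4*0*(2 + 0)) = -116*(-150 + 4*0*2) = -116*(-150 + 0) = -116*(-150) = 17400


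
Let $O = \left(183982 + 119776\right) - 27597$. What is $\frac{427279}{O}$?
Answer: $\frac{427279}{276161} \approx 1.5472$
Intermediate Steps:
$O = 276161$ ($O = 303758 - 27597 = 276161$)
$\frac{427279}{O} = \frac{427279}{276161}$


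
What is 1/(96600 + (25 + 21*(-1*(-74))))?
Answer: 1/98179 ≈ 1.0185e-5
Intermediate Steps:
1/(96600 + (25 + 21*(-1*(-74)))) = 1/(96600 + (25 + 21*74)) = 1/(96600 + (25 + 1554)) = 1/(96600 + 1579) = 1/98179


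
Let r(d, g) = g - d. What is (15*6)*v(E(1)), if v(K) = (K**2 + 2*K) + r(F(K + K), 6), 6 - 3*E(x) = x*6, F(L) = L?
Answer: 540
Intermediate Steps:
E(x) = 2 - 2*x (E(x) = 2 - x*6/3 = 2 - 2*x)
v(K) = 6 + K**2 (v(K) = (K**2 + 2*K) + (6 - (K + K)) = (K**2 + 2*K) + (6 - 2*K) = 6 + K**2)
(15*6)*v(E(1)) = (15*6)*(6 + (2 - 2*1)**2) = 90*(6 + (2 - 2)**2) = 90*(6 + 0**2) = 90*(6 + 0) = 90*6 = 540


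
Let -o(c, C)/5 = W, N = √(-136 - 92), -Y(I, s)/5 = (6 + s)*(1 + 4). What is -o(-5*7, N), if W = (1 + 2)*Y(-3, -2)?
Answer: -1500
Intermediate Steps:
Y(I, s) = -150 - 25*s (Y(I, s) = -5*(6 + s)*(1 + 4) = -5*(6 + s)*5 = -5*(30 + 5*s) = -150 - 25*s)
N = 2*I*√57 (N = √(-228) = 2*I*√57 ≈ 15.1*I)
W = -300 (W = (1 + 2)*(-150 - 25*(-2)) = 3*(-150 + 50) = 3*(-100) = -300)
o(c, C) = 1500 (o(c, C) = -5*(-300) = 1500)
-o(-5*7, N) = -1*1500 = -1500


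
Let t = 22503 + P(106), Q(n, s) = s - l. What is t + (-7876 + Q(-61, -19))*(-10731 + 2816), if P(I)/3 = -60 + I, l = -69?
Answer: 61965431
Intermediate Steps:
P(I) = -180 + 3*I (P(I) = 3*(-60 + I) = -180 + 3*I)
Q(n, s) = 69 + s (Q(n, s) = s - 1*(-69) = s + 69 = 69 + s)
t = 22641 (t = 22503 + (-180 + 3*106) = 22503 + (-180 + 318) = 22503 + 138 = 22641)
t + (-7876 + Q(-61, -19))*(-10731 + 2816) = 22641 + (-7876 + (69 - 19))*(-10731 + 2816) = 22641 + (-7876 + 50)*(-7915) = 22641 - 7826*(-7915) = 22641 + 61942790 = 61965431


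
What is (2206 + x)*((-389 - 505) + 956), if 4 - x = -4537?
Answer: 418314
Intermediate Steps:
x = 4541 (x = 4 - 1*(-4537) = 4 + 4537 = 4541)
(2206 + x)*((-389 - 505) + 956) = (2206 + 4541)*((-389 - 505) + 956) = 6747*(-894 + 956) = 6747*62 = 418314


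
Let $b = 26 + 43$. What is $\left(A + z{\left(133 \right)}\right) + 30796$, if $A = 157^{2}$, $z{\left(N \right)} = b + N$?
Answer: $55647$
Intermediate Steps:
$b = 69$
$z{\left(N \right)} = 69 + N$
$A = 24649$
$\left(A + z{\left(133 \right)}\right) + 30796 = \left(24649 + \left(69 + 133\right)\right) + 30796 = \left(24649 + 202\right) + 30796 = 24851 + 30796 = 55647$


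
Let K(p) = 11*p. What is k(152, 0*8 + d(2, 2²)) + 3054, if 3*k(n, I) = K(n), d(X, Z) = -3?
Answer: 10834/3 ≈ 3611.3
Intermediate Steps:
k(n, I) = 11*n/3 (k(n, I) = (11*n)/3 = 11*n/3)
k(152, 0*8 + d(2, 2²)) + 3054 = (11/3)*152 + 3054 = 1672/3 + 3054 = 10834/3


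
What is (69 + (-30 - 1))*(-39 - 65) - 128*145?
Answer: -22512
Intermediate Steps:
(69 + (-30 - 1))*(-39 - 65) - 128*145 = (69 - 31)*(-104) - 18560 = 38*(-104) - 18560 = -3952 - 18560 = -22512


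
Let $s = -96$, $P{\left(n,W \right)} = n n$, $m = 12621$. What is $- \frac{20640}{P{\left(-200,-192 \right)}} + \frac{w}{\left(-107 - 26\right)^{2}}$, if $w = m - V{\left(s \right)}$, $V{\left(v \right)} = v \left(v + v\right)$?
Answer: $- \frac{3734631}{4422250} \approx -0.84451$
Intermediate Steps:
$P{\left(n,W \right)} = n^{2}$
$V{\left(v \right)} = 2 v^{2}$ ($V{\left(v \right)} = v 2 v = 2 v^{2}$)
$w = -5811$ ($w = 12621 - 2 \left(-96\right)^{2} = 12621 - 2 \cdot 9216 = 12621 - 18432 = -5811$)
$- \frac{20640}{P{\left(-200,-192 \right)}} + \frac{w}{\left(-107 - 26\right)^{2}} = - \frac{20640}{\left(-200\right)^{2}} - \frac{5811}{\left(-107 - 26\right)^{2}} = - \frac{20640}{40000} - \frac{5811}{\left(-133\right)^{2}} = \left(-20640\right) \frac{1}{40000} - \frac{5811}{17689} = - \frac{129}{250} - \frac{5811}{17689} = - \frac{3734631}{4422250}$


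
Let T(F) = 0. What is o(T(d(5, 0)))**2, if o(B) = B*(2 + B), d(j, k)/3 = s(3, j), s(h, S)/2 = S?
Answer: 0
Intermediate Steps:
s(h, S) = 2*S
d(j, k) = 6*j (d(j, k) = 3*(2*j) = 6*j)
o(T(d(5, 0)))**2 = (0*(2 + 0))**2 = (0*2)**2 = 0**2 = 0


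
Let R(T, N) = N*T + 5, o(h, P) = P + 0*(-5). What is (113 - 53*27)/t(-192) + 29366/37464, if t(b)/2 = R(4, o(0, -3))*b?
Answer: 87971/299712 ≈ 0.29352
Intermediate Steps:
o(h, P) = P (o(h, P) = P + 0 = P)
R(T, N) = 5 + N*T
t(b) = -14*b (t(b) = 2*((5 - 3*4)*b) = 2*((5 - 12)*b) = 2*(-7*b) = -14*b)
(113 - 53*27)/t(-192) + 29366/37464 = (113 - 53*27)/((-14*(-192))) + 29366/37464 = (113 - 1431)/2688 + 29366*(1/37464) = -1318*1/2688 + 14683/18732 = -659/1344 + 14683/18732 = 87971/299712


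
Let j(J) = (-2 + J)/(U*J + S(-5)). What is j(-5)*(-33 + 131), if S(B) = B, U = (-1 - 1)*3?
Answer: -686/25 ≈ -27.440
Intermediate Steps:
U = -6 (U = -2*3 = -6)
j(J) = (-2 + J)/(-5 - 6*J) (j(J) = (-2 + J)/(-6*J - 5) = (-2 + J)/(-5 - 6*J))
j(-5)*(-33 + 131) = ((2 - 1*(-5))/(5 + 6*(-5)))*(-33 + 131) = ((2 + 5)/(5 - 30))*98 = (7/(-25))*98 = -1/25*7*98 = -7/25*98 = -686/25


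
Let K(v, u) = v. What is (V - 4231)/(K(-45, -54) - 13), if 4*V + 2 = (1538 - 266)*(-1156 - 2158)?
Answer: 2116167/116 ≈ 18243.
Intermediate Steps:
V = -2107705/2 (V = -½ + ((1538 - 266)*(-1156 - 2158))/4 = -½ + (1272*(-3314))/4 = -½ + (¼)*(-4215408) = -½ - 1053852 = -2107705/2 ≈ -1.0539e+6)
(V - 4231)/(K(-45, -54) - 13) = (-2107705/2 - 4231)/(-45 - 13) = -2116167/2/(-58) = -2116167/2*(-1/58) = 2116167/116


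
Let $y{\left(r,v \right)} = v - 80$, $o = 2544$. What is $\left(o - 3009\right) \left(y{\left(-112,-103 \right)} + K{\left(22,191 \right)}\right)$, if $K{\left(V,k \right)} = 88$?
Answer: $44175$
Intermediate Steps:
$y{\left(r,v \right)} = -80 + v$
$\left(o - 3009\right) \left(y{\left(-112,-103 \right)} + K{\left(22,191 \right)}\right) = \left(2544 - 3009\right) \left(\left(-80 - 103\right) + 88\right) = - 465 \left(-183 + 88\right) = \left(-465\right) \left(-95\right) = 44175$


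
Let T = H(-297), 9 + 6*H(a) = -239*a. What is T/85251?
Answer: 3943/28417 ≈ 0.13875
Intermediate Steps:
H(a) = -3/2 - 239*a/6 (H(a) = -3/2 + (-239*a)/6 = -3/2 - 239*a/6)
T = 11829 (T = -3/2 - 239/6*(-297) = -3/2 + 23661/2 = 11829)
T/85251 = 11829/85251 = 11829*(1/85251) = 3943/28417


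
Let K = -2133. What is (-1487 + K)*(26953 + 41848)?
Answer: -249059620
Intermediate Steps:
(-1487 + K)*(26953 + 41848) = (-1487 - 2133)*(26953 + 41848) = -3620*68801 = -249059620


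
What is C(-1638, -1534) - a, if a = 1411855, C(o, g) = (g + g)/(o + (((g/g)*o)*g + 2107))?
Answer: -3548218926723/2513161 ≈ -1.4119e+6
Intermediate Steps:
C(o, g) = 2*g/(2107 + o + g*o) (C(o, g) = (2*g)/(o + ((1*o)*g + 2107)) = (2*g)/(o + (o*g + 2107)) = (2*g)/(o + (g*o + 2107)) = (2*g)/(o + (2107 + g*o)) = (2*g)/(2107 + o + g*o) = 2*g/(2107 + o + g*o))
C(-1638, -1534) - a = 2*(-1534)/(2107 - 1638 - 1534*(-1638)) - 1*1411855 = 2*(-1534)/(2107 - 1638 + 2512692) - 1411855 = 2*(-1534)/2513161 - 1411855 = 2*(-1534)*(1/2513161) - 1411855 = -3068/2513161 - 1411855 = -3548218926723/2513161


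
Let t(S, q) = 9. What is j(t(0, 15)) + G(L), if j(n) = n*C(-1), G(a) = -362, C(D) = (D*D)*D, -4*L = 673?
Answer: -371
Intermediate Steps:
L = -673/4 (L = -¼*673 = -673/4 ≈ -168.25)
C(D) = D³ (C(D) = D²*D = D³)
j(n) = -n (j(n) = n*(-1)³ = n*(-1) = -n)
j(t(0, 15)) + G(L) = -1*9 - 362 = -9 - 362 = -371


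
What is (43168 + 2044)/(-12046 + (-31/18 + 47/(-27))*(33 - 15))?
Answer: -135636/36325 ≈ -3.7340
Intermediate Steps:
(43168 + 2044)/(-12046 + (-31/18 + 47/(-27))*(33 - 15)) = 45212/(-12046 + (-31*1/18 + 47*(-1/27))*18) = 45212/(-12046 + (-31/18 - 47/27)*18) = 45212/(-12046 - 187/54*18) = 45212/(-12046 - 187/3) = 45212/(-36325/3) = 45212*(-3/36325) = -135636/36325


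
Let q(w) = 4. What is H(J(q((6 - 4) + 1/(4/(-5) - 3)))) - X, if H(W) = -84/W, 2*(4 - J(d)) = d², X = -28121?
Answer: 28142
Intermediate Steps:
J(d) = 4 - d²/2
H(J(q((6 - 4) + 1/(4/(-5) - 3)))) - X = -84/(4 - ½*4²) - 1*(-28121) = -84/(4 - ½*16) + 28121 = -84/(4 - 8) + 28121 = -84/(-4) + 28121 = -84*(-¼) + 28121 = 21 + 28121 = 28142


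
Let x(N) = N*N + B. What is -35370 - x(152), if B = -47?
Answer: -58427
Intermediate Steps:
x(N) = -47 + N² (x(N) = N*N - 47 = N² - 47 = -47 + N²)
-35370 - x(152) = -35370 - (-47 + 152²) = -35370 - (-47 + 23104) = -35370 - 1*23057 = -35370 - 23057 = -58427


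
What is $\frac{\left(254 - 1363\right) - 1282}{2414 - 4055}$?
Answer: $\frac{797}{547} \approx 1.457$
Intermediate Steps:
$\frac{\left(254 - 1363\right) - 1282}{2414 - 4055} = \frac{\left(254 - 1363\right) - 1282}{-1641} = \left(-1109 - 1282\right) \left(- \frac{1}{1641}\right) = \left(-2391\right) \left(- \frac{1}{1641}\right) = \frac{797}{547}$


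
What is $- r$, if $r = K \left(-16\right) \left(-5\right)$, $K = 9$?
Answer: $-720$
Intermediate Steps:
$r = 720$ ($r = 9 \left(-16\right) \left(-5\right) = \left(-144\right) \left(-5\right) = 720$)
$- r = \left(-1\right) 720 = -720$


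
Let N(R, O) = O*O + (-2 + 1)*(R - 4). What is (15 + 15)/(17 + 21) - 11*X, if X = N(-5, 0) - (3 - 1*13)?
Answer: -3956/19 ≈ -208.21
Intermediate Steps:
N(R, O) = 4 + O² - R (N(R, O) = O² - (-4 + R) = O² + (4 - R) = 4 + O² - R)
X = 19 (X = (4 + 0² - 1*(-5)) - (3 - 1*13) = (4 + 0 + 5) - (3 - 13) = 9 - 1*(-10) = 9 + 10 = 19)
(15 + 15)/(17 + 21) - 11*X = (15 + 15)/(17 + 21) - 11*19 = 30/38 - 209 = 30*(1/38) - 209 = 15/19 - 209 = -3956/19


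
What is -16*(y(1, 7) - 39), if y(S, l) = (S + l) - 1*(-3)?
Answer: 448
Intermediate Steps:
y(S, l) = 3 + S + l (y(S, l) = (S + l) + 3 = 3 + S + l)
-16*(y(1, 7) - 39) = -16*((3 + 1 + 7) - 39) = -16*(11 - 39) = -16*(-28) = 448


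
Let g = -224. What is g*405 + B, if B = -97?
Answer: -90817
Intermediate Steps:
g*405 + B = -224*405 - 97 = -90720 - 97 = -90817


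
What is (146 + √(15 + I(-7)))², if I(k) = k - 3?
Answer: (146 + √5)² ≈ 21974.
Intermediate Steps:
I(k) = -3 + k
(146 + √(15 + I(-7)))² = (146 + √(15 + (-3 - 7)))² = (146 + √(15 - 10))² = (146 + √5)²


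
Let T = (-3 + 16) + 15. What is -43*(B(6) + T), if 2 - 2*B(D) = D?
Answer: -1118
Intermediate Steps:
T = 28 (T = 13 + 15 = 28)
B(D) = 1 - D/2
-43*(B(6) + T) = -43*((1 - 1/2*6) + 28) = -43*((1 - 3) + 28) = -43*(-2 + 28) = -43*26 = -1118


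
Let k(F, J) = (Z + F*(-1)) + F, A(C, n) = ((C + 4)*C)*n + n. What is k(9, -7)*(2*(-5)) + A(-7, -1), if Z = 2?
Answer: -42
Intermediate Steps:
A(C, n) = n + C*n*(4 + C) (A(C, n) = ((4 + C)*C)*n + n = (C*(4 + C))*n + n = C*n*(4 + C) + n = n + C*n*(4 + C))
k(F, J) = 2 (k(F, J) = (2 + F*(-1)) + F = (2 - F) + F = 2)
k(9, -7)*(2*(-5)) + A(-7, -1) = 2*(2*(-5)) - (1 + (-7)**2 + 4*(-7)) = 2*(-10) - (1 + 49 - 28) = -20 - 1*22 = -20 - 22 = -42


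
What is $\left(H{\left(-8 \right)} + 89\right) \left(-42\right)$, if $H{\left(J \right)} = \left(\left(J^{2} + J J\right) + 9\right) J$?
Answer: $42294$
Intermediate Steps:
$H{\left(J \right)} = J \left(9 + 2 J^{2}\right)$ ($H{\left(J \right)} = \left(\left(J^{2} + J^{2}\right) + 9\right) J = \left(2 J^{2} + 9\right) J = \left(9 + 2 J^{2}\right) J = J \left(9 + 2 J^{2}\right)$)
$\left(H{\left(-8 \right)} + 89\right) \left(-42\right) = \left(- 8 \left(9 + 2 \left(-8\right)^{2}\right) + 89\right) \left(-42\right) = \left(- 8 \left(9 + 2 \cdot 64\right) + 89\right) \left(-42\right) = \left(- 8 \left(9 + 128\right) + 89\right) \left(-42\right) = \left(\left(-8\right) 137 + 89\right) \left(-42\right) = \left(-1096 + 89\right) \left(-42\right) = \left(-1007\right) \left(-42\right) = 42294$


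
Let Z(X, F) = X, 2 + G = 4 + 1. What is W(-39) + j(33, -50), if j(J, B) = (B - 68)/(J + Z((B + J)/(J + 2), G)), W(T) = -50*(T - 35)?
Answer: 2103235/569 ≈ 3696.4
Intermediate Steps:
G = 3 (G = -2 + (4 + 1) = -2 + 5 = 3)
W(T) = 1750 - 50*T (W(T) = -50*(-35 + T) = 1750 - 50*T)
j(J, B) = (-68 + B)/(J + (B + J)/(2 + J)) (j(J, B) = (B - 68)/(J + (B + J)/(J + 2)) = (-68 + B)/(J + (B + J)/(2 + J)))
W(-39) + j(33, -50) = (1750 - 50*(-39)) + (-68 - 50)*(2 + 33)/(-50 + 33 + 33*(2 + 33)) = (1750 + 1950) - 118*35/(-50 + 33 + 33*35) = 3700 - 118*35/(-50 + 33 + 1155) = 3700 - 118*35/1138 = 3700 + (1/1138)*(-118)*35 = 3700 - 2065/569 = 2103235/569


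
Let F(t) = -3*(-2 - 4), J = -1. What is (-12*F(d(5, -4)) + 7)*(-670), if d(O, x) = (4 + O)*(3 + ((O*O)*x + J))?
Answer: 140030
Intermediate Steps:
d(O, x) = (2 + x*O²)*(4 + O) (d(O, x) = (4 + O)*(3 + ((O*O)*x - 1)) = (4 + O)*(3 + (O²*x - 1)) = (4 + O)*(3 + (x*O² - 1)) = (4 + O)*(3 + (-1 + x*O²)) = (4 + O)*(2 + x*O²) = (2 + x*O²)*(4 + O))
F(t) = 18 (F(t) = -3*(-6) = 18)
(-12*F(d(5, -4)) + 7)*(-670) = (-12*18 + 7)*(-670) = (-216 + 7)*(-670) = -209*(-670) = 140030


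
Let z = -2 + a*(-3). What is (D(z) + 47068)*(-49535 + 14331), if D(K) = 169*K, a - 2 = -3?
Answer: -1662931348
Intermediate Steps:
a = -1 (a = 2 - 3 = -1)
z = 1 (z = -2 - 1*(-3) = -2 + 3 = 1)
(D(z) + 47068)*(-49535 + 14331) = (169*1 + 47068)*(-49535 + 14331) = (169 + 47068)*(-35204) = 47237*(-35204) = -1662931348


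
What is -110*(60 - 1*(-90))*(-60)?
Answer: 990000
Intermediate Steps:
-110*(60 - 1*(-90))*(-60) = -110*(60 + 90)*(-60) = -110*150*(-60) = -16500*(-60) = 990000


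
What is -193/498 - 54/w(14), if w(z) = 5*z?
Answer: -20201/17430 ≈ -1.1590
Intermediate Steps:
-193/498 - 54/w(14) = -193/498 - 54/(5*14) = -193*1/498 - 54/70 = -193/498 - 54*1/70 = -193/498 - 27/35 = -20201/17430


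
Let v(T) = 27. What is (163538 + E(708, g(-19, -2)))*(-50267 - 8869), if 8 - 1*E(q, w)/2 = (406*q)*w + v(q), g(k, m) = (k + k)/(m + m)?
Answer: 313303237632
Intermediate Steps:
g(k, m) = k/m (g(k, m) = (2*k)/((2*m)) = (2*k)*(1/(2*m)) = k/m)
E(q, w) = -38 - 812*q*w (E(q, w) = 16 - 2*((406*q)*w + 27) = 16 - 2*(406*q*w + 27) = 16 - 2*(27 + 406*q*w) = 16 + (-54 - 812*q*w) = -38 - 812*q*w)
(163538 + E(708, g(-19, -2)))*(-50267 - 8869) = (163538 + (-38 - 812*708*(-19/(-2))))*(-50267 - 8869) = (163538 + (-38 - 812*708*(-19*(-½))))*(-59136) = (163538 + (-38 - 812*708*19/2))*(-59136) = (163538 + (-38 - 5461512))*(-59136) = (163538 - 5461550)*(-59136) = -5298012*(-59136) = 313303237632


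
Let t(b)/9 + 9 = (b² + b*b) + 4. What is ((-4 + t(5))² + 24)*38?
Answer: 6111350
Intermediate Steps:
t(b) = -45 + 18*b² (t(b) = -81 + 9*((b² + b*b) + 4) = -81 + 9*((b² + b²) + 4) = -81 + 9*(2*b² + 4) = -81 + 9*(4 + 2*b²) = -81 + (36 + 18*b²) = -45 + 18*b²)
((-4 + t(5))² + 24)*38 = ((-4 + (-45 + 18*5²))² + 24)*38 = ((-4 + (-45 + 18*25))² + 24)*38 = ((-4 + (-45 + 450))² + 24)*38 = ((-4 + 405)² + 24)*38 = (401² + 24)*38 = (160801 + 24)*38 = 160825*38 = 6111350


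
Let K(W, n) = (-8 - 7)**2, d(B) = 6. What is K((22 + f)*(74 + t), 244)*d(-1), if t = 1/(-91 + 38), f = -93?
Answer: 1350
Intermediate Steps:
t = -1/53 (t = 1/(-53) = -1/53 ≈ -0.018868)
K(W, n) = 225 (K(W, n) = (-15)**2 = 225)
K((22 + f)*(74 + t), 244)*d(-1) = 225*6 = 1350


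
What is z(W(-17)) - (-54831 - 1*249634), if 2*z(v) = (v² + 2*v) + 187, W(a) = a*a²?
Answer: 12368430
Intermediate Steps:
W(a) = a³
z(v) = 187/2 + v + v²/2 (z(v) = ((v² + 2*v) + 187)/2 = (187 + v² + 2*v)/2 = 187/2 + v + v²/2)
z(W(-17)) - (-54831 - 1*249634) = (187/2 + (-17)³ + ((-17)³)²/2) - (-54831 - 1*249634) = (187/2 - 4913 + (½)*(-4913)²) - (-54831 - 249634) = (187/2 - 4913 + (½)*24137569) - 1*(-304465) = (187/2 - 4913 + 24137569/2) + 304465 = 12063965 + 304465 = 12368430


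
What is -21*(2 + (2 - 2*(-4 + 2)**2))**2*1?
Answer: -336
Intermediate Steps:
-21*(2 + (2 - 2*(-4 + 2)**2))**2*1 = -21*(2 + (2 - 2*(-2)**2))**2*1 = -21*(2 + (2 - 2*4))**2*1 = -21*(2 + (2 - 8))**2*1 = -21*(2 - 6)**2*1 = -21*(-4)**2*1 = -21*16*1 = -336*1 = -336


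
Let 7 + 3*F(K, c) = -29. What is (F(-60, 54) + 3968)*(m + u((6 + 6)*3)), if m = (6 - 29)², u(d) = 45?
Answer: 2270744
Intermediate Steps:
F(K, c) = -12 (F(K, c) = -7/3 + (⅓)*(-29) = -7/3 - 29/3 = -12)
m = 529 (m = (-23)² = 529)
(F(-60, 54) + 3968)*(m + u((6 + 6)*3)) = (-12 + 3968)*(529 + 45) = 3956*574 = 2270744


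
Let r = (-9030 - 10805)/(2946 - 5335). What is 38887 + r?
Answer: 92920878/2389 ≈ 38895.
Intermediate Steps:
r = 19835/2389 (r = -19835/(-2389) = -19835*(-1/2389) = 19835/2389 ≈ 8.3026)
38887 + r = 38887 + 19835/2389 = 92920878/2389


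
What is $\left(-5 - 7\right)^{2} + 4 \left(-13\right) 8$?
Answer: $-272$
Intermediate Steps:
$\left(-5 - 7\right)^{2} + 4 \left(-13\right) 8 = \left(-12\right)^{2} - 416 = 144 - 416 = -272$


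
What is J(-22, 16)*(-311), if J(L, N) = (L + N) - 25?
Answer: 9641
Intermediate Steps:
J(L, N) = -25 + L + N
J(-22, 16)*(-311) = (-25 - 22 + 16)*(-311) = -31*(-311) = 9641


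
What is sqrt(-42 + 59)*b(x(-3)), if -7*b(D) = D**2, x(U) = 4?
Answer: -16*sqrt(17)/7 ≈ -9.4242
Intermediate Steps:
b(D) = -D**2/7
sqrt(-42 + 59)*b(x(-3)) = sqrt(-42 + 59)*(-1/7*4**2) = sqrt(17)*(-1/7*16) = sqrt(17)*(-16/7) = -16*sqrt(17)/7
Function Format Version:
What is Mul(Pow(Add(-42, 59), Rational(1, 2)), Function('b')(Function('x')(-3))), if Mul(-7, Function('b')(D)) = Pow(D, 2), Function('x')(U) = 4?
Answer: Mul(Rational(-16, 7), Pow(17, Rational(1, 2))) ≈ -9.4242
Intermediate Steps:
Function('b')(D) = Mul(Rational(-1, 7), Pow(D, 2))
Mul(Pow(Add(-42, 59), Rational(1, 2)), Function('b')(Function('x')(-3))) = Mul(Pow(Add(-42, 59), Rational(1, 2)), Mul(Rational(-1, 7), Pow(4, 2))) = Mul(Pow(17, Rational(1, 2)), Mul(Rational(-1, 7), 16)) = Mul(Pow(17, Rational(1, 2)), Rational(-16, 7)) = Mul(Rational(-16, 7), Pow(17, Rational(1, 2)))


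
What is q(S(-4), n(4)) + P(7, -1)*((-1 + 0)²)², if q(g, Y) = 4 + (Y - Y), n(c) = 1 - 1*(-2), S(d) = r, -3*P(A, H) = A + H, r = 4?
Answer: 2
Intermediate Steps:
P(A, H) = -A/3 - H/3 (P(A, H) = -(A + H)/3 = -A/3 - H/3)
S(d) = 4
n(c) = 3 (n(c) = 1 + 2 = 3)
q(g, Y) = 4 (q(g, Y) = 4 + 0 = 4)
q(S(-4), n(4)) + P(7, -1)*((-1 + 0)²)² = 4 + (-⅓*7 - ⅓*(-1))*((-1 + 0)²)² = 4 + (-7/3 + ⅓)*((-1)²)² = 4 - 2*1² = 4 - 2*1 = 4 - 2 = 2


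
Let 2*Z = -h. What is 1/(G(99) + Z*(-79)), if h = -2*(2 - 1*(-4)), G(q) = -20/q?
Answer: -99/46946 ≈ -0.0021088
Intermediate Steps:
h = -12 (h = -2*(2 + 4) = -2*6 = -12)
Z = 6 (Z = (-1*(-12))/2 = (1/2)*12 = 6)
1/(G(99) + Z*(-79)) = 1/(-20/99 + 6*(-79)) = 1/(-20*1/99 - 474) = 1/(-20/99 - 474) = 1/(-46946/99) = -99/46946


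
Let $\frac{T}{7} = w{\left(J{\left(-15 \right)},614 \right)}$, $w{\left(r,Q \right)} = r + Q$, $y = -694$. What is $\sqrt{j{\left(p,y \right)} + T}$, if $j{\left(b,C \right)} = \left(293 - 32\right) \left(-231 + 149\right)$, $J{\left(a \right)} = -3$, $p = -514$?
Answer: $5 i \sqrt{685} \approx 130.86 i$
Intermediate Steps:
$w{\left(r,Q \right)} = Q + r$
$j{\left(b,C \right)} = -21402$ ($j{\left(b,C \right)} = 261 \left(-82\right) = -21402$)
$T = 4277$ ($T = 7 \left(614 - 3\right) = 7 \cdot 611 = 4277$)
$\sqrt{j{\left(p,y \right)} + T} = \sqrt{-21402 + 4277} = \sqrt{-17125} = 5 i \sqrt{685}$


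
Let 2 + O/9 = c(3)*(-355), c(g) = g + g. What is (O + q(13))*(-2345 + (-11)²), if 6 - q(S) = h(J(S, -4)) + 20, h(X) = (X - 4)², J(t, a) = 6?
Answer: 42714144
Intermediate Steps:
c(g) = 2*g
h(X) = (-4 + X)²
O = -19188 (O = -18 + 9*((2*3)*(-355)) = -18 + 9*(6*(-355)) = -18 + 9*(-2130) = -18 - 19170 = -19188)
q(S) = -18 (q(S) = 6 - ((-4 + 6)² + 20) = 6 - (2² + 20) = 6 - (4 + 20) = 6 - 1*24 = 6 - 24 = -18)
(O + q(13))*(-2345 + (-11)²) = (-19188 - 18)*(-2345 + (-11)²) = -19206*(-2345 + 121) = -19206*(-2224) = 42714144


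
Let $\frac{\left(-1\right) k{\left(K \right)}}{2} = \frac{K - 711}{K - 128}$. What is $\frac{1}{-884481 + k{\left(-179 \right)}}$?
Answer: $- \frac{307}{271537447} \approx -1.1306 \cdot 10^{-6}$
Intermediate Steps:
$k{\left(K \right)} = - \frac{2 \left(-711 + K\right)}{-128 + K}$ ($k{\left(K \right)} = - 2 \frac{K - 711}{K - 128} = - 2 \frac{-711 + K}{-128 + K} = - \frac{2 \left(-711 + K\right)}{-128 + K}$)
$\frac{1}{-884481 + k{\left(-179 \right)}} = \frac{1}{-884481 + \frac{2 \left(711 - -179\right)}{-128 - 179}} = \frac{1}{-884481 + \frac{2 \left(711 + 179\right)}{-307}} = \frac{1}{-884481 + 2 \left(- \frac{1}{307}\right) 890} = \frac{1}{-884481 - \frac{1780}{307}} = \frac{1}{- \frac{271537447}{307}} = - \frac{307}{271537447}$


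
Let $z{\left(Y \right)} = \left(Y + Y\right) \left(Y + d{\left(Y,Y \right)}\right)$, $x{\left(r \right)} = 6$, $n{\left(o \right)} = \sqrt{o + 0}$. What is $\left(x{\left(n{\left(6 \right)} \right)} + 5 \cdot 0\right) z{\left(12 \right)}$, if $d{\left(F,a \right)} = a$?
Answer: $3456$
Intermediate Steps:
$n{\left(o \right)} = \sqrt{o}$
$z{\left(Y \right)} = 4 Y^{2}$ ($z{\left(Y \right)} = \left(Y + Y\right) \left(Y + Y\right) = 2 Y 2 Y = 4 Y^{2}$)
$\left(x{\left(n{\left(6 \right)} \right)} + 5 \cdot 0\right) z{\left(12 \right)} = \left(6 + 5 \cdot 0\right) 4 \cdot 12^{2} = \left(6 + 0\right) 4 \cdot 144 = 6 \cdot 576 = 3456$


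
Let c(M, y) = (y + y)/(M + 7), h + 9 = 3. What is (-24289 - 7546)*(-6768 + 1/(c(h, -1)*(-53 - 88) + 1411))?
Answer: 364772529205/1693 ≈ 2.1546e+8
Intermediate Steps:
h = -6 (h = -9 + 3 = -6)
c(M, y) = 2*y/(7 + M) (c(M, y) = (2*y)/(7 + M) = 2*y/(7 + M))
(-24289 - 7546)*(-6768 + 1/(c(h, -1)*(-53 - 88) + 1411)) = (-24289 - 7546)*(-6768 + 1/((2*(-1)/(7 - 6))*(-53 - 88) + 1411)) = -31835*(-6768 + 1/((2*(-1)/1)*(-141) + 1411)) = -31835*(-6768 + 1/((2*(-1)*1)*(-141) + 1411)) = -31835*(-6768 + 1/(-2*(-141) + 1411)) = -31835*(-6768 + 1/(282 + 1411)) = -31835*(-6768 + 1/1693) = -31835*(-11458223/1693) = 364772529205/1693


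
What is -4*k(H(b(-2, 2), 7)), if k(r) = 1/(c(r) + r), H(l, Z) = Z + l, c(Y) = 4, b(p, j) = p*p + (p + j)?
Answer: -4/15 ≈ -0.26667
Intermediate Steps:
b(p, j) = j + p + p² (b(p, j) = p² + (j + p) = j + p + p²)
k(r) = 1/(4 + r)
-4*k(H(b(-2, 2), 7)) = -4/(4 + (7 + (2 - 2 + (-2)²))) = -4/(4 + (7 + (2 - 2 + 4))) = -4/(4 + (7 + 4)) = -4/(4 + 11) = -4/15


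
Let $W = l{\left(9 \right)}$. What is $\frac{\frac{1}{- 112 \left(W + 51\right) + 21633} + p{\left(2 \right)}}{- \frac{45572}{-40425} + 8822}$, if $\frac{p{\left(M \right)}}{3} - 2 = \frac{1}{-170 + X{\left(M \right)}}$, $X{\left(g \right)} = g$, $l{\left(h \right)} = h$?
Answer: $\frac{9617128675}{14184248298096} \approx 0.00067801$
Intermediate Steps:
$W = 9$
$p{\left(M \right)} = 6 + \frac{3}{-170 + M}$
$\frac{\frac{1}{- 112 \left(W + 51\right) + 21633} + p{\left(2 \right)}}{- \frac{45572}{-40425} + 8822} = \frac{\frac{1}{- 112 \left(9 + 51\right) + 21633} + \frac{3 \left(-339 + 2 \cdot 2\right)}{-170 + 2}}{- \frac{45572}{-40425} + 8822} = \frac{\frac{1}{\left(-112\right) 60 + 21633} + \frac{3 \left(-339 + 4\right)}{-168}}{\left(-45572\right) \left(- \frac{1}{40425}\right) + 8822} = \frac{\frac{1}{-6720 + 21633} + 3 \left(- \frac{1}{168}\right) \left(-335\right)}{\frac{45572}{40425} + 8822} = \frac{\frac{1}{14913} + \frac{335}{56}}{\frac{356674922}{40425}} = \left(\frac{1}{14913} + \frac{335}{56}\right) \frac{40425}{356674922} = \frac{4995911}{835128} \cdot \frac{40425}{356674922} = \frac{9617128675}{14184248298096}$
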